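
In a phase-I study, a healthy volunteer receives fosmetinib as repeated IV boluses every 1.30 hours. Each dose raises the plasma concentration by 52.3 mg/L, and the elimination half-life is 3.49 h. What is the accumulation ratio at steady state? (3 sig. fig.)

k = ln 2 / 3.49 = 0.1986 h⁻¹
Fraction remaining after one interval: e^(−kτ) = e^(−0.1986 × 1.30) = 0.7724
R = 1 / (1 − 0.7724) = 1 / 0.2276 ≈ 4.39

4.39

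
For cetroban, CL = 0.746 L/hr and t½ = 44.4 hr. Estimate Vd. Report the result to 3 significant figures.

47.8 L

k = ln 2 / t½ = ln 2 / 44.4 = 0.01561 hr⁻¹
V = CL / k = 0.746 / 0.01561 ≈ 47.8 L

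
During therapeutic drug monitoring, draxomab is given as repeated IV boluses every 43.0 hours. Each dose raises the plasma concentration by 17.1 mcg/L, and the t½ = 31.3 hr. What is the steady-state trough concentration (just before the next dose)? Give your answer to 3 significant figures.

10.7 mcg/L

k = ln 2 / 31.3 = 0.02215 hr⁻¹
Fraction remaining after one interval: e^(−kτ) = e^(−0.02215 × 43.0) = 0.3859
R = 1 / (1 − 0.3859) = 1.628
Css,max = 17.1 × 1.628 = 27.84 mcg/L
Css,min = Css,max × e^(−kτ) = 27.84 × 0.3859 ≈ 10.7 mcg/L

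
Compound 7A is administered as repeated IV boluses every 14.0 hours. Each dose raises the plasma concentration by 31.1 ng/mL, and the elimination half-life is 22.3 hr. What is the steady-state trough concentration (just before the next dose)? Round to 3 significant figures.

k = ln 2 / 22.3 = 0.03108 hr⁻¹
Fraction remaining after one interval: e^(−kτ) = e^(−0.03108 × 14.0) = 0.6472
R = 1 / (1 − 0.6472) = 2.834
Css,max = 31.1 × 2.834 = 88.14 ng/mL
Css,min = Css,max × e^(−kτ) = 88.14 × 0.6472 ≈ 57.0 ng/mL

57.0 ng/mL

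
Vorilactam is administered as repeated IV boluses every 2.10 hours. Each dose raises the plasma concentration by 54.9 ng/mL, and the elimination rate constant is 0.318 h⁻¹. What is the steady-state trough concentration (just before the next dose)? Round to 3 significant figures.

Fraction remaining after one interval: e^(−kτ) = e^(−0.3180 × 2.10) = 0.5128
R = 1 / (1 − 0.5128) = 2.053
Css,max = 54.9 × 2.053 = 112.7 ng/mL
Css,min = Css,max × e^(−kτ) = 112.7 × 0.5128 ≈ 57.8 ng/mL

57.8 ng/mL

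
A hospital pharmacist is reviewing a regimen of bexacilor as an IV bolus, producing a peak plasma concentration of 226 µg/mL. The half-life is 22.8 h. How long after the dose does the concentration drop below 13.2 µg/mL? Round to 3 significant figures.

93.4 hours

k = ln 2 / 22.8 = 0.03040 h⁻¹
C(t) = C₀ e^(−kt)  ⇒  t = ln(C₀/C) / k
t = ln(226/13.2) / 0.03040 = 2.840 / 0.03040 ≈ 93.4 hours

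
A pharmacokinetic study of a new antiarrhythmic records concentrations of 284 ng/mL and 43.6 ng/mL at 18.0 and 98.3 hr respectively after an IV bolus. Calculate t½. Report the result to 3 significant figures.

k = ln(C₁/C₂) / (t₂ − t₁) = ln(284/43.6) / (98.3 − 18.0)
  = 1.874 / 80.30 = 0.02334 hr⁻¹
t½ = ln 2 / k = ln 2 / 0.02334 ≈ 29.7 hours

29.7 hours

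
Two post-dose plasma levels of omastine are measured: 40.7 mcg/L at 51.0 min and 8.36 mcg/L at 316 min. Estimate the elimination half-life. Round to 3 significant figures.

k = ln(C₁/C₂) / (t₂ − t₁) = ln(40.7/8.36) / (316 − 51.0)
  = 1.583 / 265.0 = 0.005973 min⁻¹
t½ = ln 2 / k = ln 2 / 0.005973 ≈ 116 minutes

116 minutes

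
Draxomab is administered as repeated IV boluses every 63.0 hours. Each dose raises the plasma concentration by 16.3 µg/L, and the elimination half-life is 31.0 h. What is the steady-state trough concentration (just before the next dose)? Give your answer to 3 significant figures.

k = ln 2 / 31.0 = 0.02236 h⁻¹
Fraction remaining after one interval: e^(−kτ) = e^(−0.02236 × 63.0) = 0.2445
R = 1 / (1 − 0.2445) = 1.324
Css,max = 16.3 × 1.324 = 21.57 µg/L
Css,min = Css,max × e^(−kτ) = 21.57 × 0.2445 ≈ 5.27 µg/L

5.27 µg/L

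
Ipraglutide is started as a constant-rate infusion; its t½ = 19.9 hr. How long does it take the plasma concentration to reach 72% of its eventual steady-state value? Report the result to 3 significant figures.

36.5 hours

k = ln 2 / 19.9 = 0.03483 hr⁻¹
f = 1 − e^(−kt)  ⇒  t = −ln(1 − f) / k
t = −ln(1 − 0.72) / 0.03483 = 1.273 / 0.03483 ≈ 36.5 hours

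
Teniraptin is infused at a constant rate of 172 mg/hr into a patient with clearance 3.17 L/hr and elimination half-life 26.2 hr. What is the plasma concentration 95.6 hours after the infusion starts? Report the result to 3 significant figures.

49.9 µg/mL

Css = rate / CL = 172 / 3.17 = 54.26 µg/mL
k = ln 2 / 26.2 = 0.02646 hr⁻¹
C(t) = Css (1 − e^(−kt)) = 54.26 × (1 − e^(−2.529)) = 54.26 × 0.9203 ≈ 49.9 µg/mL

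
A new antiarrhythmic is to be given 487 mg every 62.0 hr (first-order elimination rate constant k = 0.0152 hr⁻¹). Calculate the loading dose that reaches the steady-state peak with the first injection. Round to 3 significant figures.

Accumulation ratio R = 1 / (1 − e^(−kτ)) = 1 / (1 − e^(−0.01520×62.0)) = 1 / (1 − 0.3897) = 1.639
Loading dose = maintenance dose × R = 487 × 1.639 ≈ 798 mg

798 mg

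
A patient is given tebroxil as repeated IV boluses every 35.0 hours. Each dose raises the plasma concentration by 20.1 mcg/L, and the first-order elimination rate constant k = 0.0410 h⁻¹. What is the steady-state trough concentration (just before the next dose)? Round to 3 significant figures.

6.28 mcg/L

Fraction remaining after one interval: e^(−kτ) = e^(−0.04100 × 35.0) = 0.2381
R = 1 / (1 − 0.2381) = 1.313
Css,max = 20.1 × 1.313 = 26.38 mcg/L
Css,min = Css,max × e^(−kτ) = 26.38 × 0.2381 ≈ 6.28 mcg/L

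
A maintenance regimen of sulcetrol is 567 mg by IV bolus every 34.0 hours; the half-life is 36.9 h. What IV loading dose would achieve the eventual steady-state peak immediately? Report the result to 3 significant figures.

k = ln 2 / 36.9 = 0.01878 h⁻¹
Accumulation ratio R = 1 / (1 − e^(−kτ)) = 1 / (1 − e^(−0.01878×34.0)) = 1 / (1 − 0.5280) = 2.119
Loading dose = maintenance dose × R = 567 × 2.119 ≈ 1200 mg

1200 mg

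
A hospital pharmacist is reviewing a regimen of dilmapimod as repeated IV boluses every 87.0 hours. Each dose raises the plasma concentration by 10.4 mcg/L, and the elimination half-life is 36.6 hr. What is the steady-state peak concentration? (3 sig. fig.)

12.9 mcg/L

k = ln 2 / 36.6 = 0.01894 hr⁻¹
Fraction remaining after one interval: e^(−kτ) = e^(−0.01894 × 87.0) = 0.1925
R = 1 / (1 − 0.1925) = 1.238
Css,max = 10.4 × 1.238 ≈ 12.9 mcg/L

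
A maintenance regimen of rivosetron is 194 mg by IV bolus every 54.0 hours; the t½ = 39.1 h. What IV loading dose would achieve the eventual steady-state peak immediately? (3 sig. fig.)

k = ln 2 / 39.1 = 0.01773 h⁻¹
Accumulation ratio R = 1 / (1 − e^(−kτ)) = 1 / (1 − e^(−0.01773×54.0)) = 1 / (1 − 0.3839) = 1.623
Loading dose = maintenance dose × R = 194 × 1.623 ≈ 315 mg

315 mg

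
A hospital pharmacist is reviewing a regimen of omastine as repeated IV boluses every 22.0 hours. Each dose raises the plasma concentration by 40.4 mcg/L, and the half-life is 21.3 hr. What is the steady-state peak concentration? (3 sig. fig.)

k = ln 2 / 21.3 = 0.03254 hr⁻¹
Fraction remaining after one interval: e^(−kτ) = e^(−0.03254 × 22.0) = 0.4887
R = 1 / (1 − 0.4887) = 1.956
Css,max = 40.4 × 1.956 ≈ 79.0 mcg/L

79.0 mcg/L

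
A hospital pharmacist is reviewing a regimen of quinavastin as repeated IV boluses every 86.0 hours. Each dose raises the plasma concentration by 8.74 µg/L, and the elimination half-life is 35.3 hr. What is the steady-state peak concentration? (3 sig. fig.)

10.7 µg/L

k = ln 2 / 35.3 = 0.01964 hr⁻¹
Fraction remaining after one interval: e^(−kτ) = e^(−0.01964 × 86.0) = 0.1848
R = 1 / (1 − 0.1848) = 1.227
Css,max = 8.74 × 1.227 ≈ 10.7 µg/L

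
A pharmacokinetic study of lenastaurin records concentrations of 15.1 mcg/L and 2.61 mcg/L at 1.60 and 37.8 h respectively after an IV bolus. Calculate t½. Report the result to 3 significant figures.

k = ln(C₁/C₂) / (t₂ − t₁) = ln(15.1/2.61) / (37.8 − 1.60)
  = 1.755 / 36.20 = 0.04849 h⁻¹
t½ = ln 2 / k = ln 2 / 0.04849 ≈ 14.3 hours

14.3 hours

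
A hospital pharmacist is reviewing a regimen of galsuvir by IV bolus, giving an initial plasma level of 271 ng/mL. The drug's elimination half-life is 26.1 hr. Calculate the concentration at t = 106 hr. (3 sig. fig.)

16.2 ng/mL

k = ln 2 / 26.1 = 0.02656 hr⁻¹
C(t) = C₀ e^(−kt) = 271 × e^(−0.02656 × 106) = 271 × e^(−2.815) = 271 × 0.05990 ≈ 16.2 ng/mL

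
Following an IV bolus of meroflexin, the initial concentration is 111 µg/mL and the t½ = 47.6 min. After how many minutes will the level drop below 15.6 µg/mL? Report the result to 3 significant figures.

k = ln 2 / 47.6 = 0.01456 min⁻¹
C(t) = C₀ e^(−kt)  ⇒  t = ln(C₀/C) / k
t = ln(111/15.6) / 0.01456 = 1.962 / 0.01456 ≈ 135 minutes

135 minutes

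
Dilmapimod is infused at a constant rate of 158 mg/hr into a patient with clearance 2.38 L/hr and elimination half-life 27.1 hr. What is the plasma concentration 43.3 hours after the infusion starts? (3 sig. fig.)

44.5 µg/mL

Css = rate / CL = 158 / 2.38 = 66.39 µg/mL
k = ln 2 / 27.1 = 0.02558 hr⁻¹
C(t) = Css (1 − e^(−kt)) = 66.39 × (1 − e^(−1.108)) = 66.39 × 0.6696 ≈ 44.5 µg/mL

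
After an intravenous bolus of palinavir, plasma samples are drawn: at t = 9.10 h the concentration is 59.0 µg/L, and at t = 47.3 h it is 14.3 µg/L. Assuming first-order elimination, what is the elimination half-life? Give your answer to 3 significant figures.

18.7 hours

k = ln(C₁/C₂) / (t₂ − t₁) = ln(59.0/14.3) / (47.3 − 9.10)
  = 1.417 / 38.20 = 0.03710 h⁻¹
t½ = ln 2 / k = ln 2 / 0.03710 ≈ 18.7 hours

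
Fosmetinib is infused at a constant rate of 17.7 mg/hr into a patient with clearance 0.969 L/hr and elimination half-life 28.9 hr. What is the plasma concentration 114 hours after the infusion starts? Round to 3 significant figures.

17.1 mg/L

Css = rate / CL = 17.7 / 0.969 = 18.27 mg/L
k = ln 2 / 28.9 = 0.02398 hr⁻¹
C(t) = Css (1 − e^(−kt)) = 18.27 × (1 − e^(−2.734)) = 18.27 × 0.9351 ≈ 17.1 mg/L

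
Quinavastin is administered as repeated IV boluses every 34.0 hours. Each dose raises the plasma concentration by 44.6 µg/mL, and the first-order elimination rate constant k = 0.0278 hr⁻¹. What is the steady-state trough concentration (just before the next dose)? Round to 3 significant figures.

28.3 µg/mL

Fraction remaining after one interval: e^(−kτ) = e^(−0.02780 × 34.0) = 0.3886
R = 1 / (1 − 0.3886) = 1.636
Css,max = 44.6 × 1.636 = 72.95 µg/mL
Css,min = Css,max × e^(−kτ) = 72.95 × 0.3886 ≈ 28.3 µg/mL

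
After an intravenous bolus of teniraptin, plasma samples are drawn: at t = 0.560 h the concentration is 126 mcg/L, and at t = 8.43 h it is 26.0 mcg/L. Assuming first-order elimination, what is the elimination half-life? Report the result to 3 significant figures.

k = ln(C₁/C₂) / (t₂ − t₁) = ln(126/26.0) / (8.43 − 0.560)
  = 1.578 / 7.870 = 0.2005 h⁻¹
t½ = ln 2 / k = ln 2 / 0.2005 ≈ 3.46 hours

3.46 hours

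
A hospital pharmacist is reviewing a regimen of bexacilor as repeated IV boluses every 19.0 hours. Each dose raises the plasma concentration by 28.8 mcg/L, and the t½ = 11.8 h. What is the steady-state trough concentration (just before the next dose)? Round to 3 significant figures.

14.0 mcg/L

k = ln 2 / 11.8 = 0.05874 h⁻¹
Fraction remaining after one interval: e^(−kτ) = e^(−0.05874 × 19.0) = 0.3276
R = 1 / (1 − 0.3276) = 1.487
Css,max = 28.8 × 1.487 = 42.83 mcg/L
Css,min = Css,max × e^(−kτ) = 42.83 × 0.3276 ≈ 14.0 mcg/L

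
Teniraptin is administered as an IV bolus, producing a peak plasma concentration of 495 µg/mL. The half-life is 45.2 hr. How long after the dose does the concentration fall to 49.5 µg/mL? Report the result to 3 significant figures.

k = ln 2 / 45.2 = 0.01534 hr⁻¹
C(t) = C₀ e^(−kt)  ⇒  t = ln(C₀/C) / k
t = ln(495/49.5) / 0.01534 = 2.303 / 0.01534 ≈ 150 hours

150 hours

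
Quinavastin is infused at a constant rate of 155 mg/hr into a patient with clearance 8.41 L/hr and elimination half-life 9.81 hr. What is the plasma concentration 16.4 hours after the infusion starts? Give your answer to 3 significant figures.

Css = rate / CL = 155 / 8.41 = 18.43 mg/L
k = ln 2 / 9.81 = 0.07066 hr⁻¹
C(t) = Css (1 − e^(−kt)) = 18.43 × (1 − e^(−1.159)) = 18.43 × 0.6861 ≈ 12.6 mg/L

12.6 mg/L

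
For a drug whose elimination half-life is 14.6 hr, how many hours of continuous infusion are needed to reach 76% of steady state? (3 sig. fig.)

30.1 hours

k = ln 2 / 14.6 = 0.04748 hr⁻¹
f = 1 − e^(−kt)  ⇒  t = −ln(1 − f) / k
t = −ln(1 − 0.76) / 0.04748 = 1.427 / 0.04748 ≈ 30.1 hours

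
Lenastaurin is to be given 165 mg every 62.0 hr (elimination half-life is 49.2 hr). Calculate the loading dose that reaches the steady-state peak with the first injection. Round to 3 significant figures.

k = ln 2 / 49.2 = 0.01409 hr⁻¹
Accumulation ratio R = 1 / (1 − e^(−kτ)) = 1 / (1 − e^(−0.01409×62.0)) = 1 / (1 − 0.4175) = 1.717
Loading dose = maintenance dose × R = 165 × 1.717 ≈ 283 mg

283 mg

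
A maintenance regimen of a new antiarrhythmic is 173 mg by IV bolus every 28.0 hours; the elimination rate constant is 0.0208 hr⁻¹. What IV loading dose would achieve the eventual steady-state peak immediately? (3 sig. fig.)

Accumulation ratio R = 1 / (1 − e^(−kτ)) = 1 / (1 − e^(−0.02080×28.0)) = 1 / (1 − 0.5586) = 2.265
Loading dose = maintenance dose × R = 173 × 2.265 ≈ 392 mg

392 mg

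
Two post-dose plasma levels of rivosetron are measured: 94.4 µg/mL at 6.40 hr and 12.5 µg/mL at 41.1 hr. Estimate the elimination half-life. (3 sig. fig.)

11.9 hours

k = ln(C₁/C₂) / (t₂ − t₁) = ln(94.4/12.5) / (41.1 − 6.40)
  = 2.022 / 34.70 = 0.05827 hr⁻¹
t½ = ln 2 / k = ln 2 / 0.05827 ≈ 11.9 hours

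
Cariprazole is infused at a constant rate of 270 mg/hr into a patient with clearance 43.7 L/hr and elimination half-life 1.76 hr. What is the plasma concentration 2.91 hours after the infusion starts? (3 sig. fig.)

4.21 mg/L

Css = rate / CL = 270 / 43.7 = 6.178 mg/L
k = ln 2 / 1.76 = 0.3938 hr⁻¹
C(t) = Css (1 − e^(−kt)) = 6.178 × (1 − e^(−1.146)) = 6.178 × 0.6821 ≈ 4.21 mg/L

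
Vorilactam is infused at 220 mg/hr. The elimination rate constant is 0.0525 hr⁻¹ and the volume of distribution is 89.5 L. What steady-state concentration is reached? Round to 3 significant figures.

46.8 mg/L

CL = k · V = 0.0525 × 89.5 = 4.699 L/hr
Css = rate / CL = 220 / 4.699 ≈ 46.8 mg/L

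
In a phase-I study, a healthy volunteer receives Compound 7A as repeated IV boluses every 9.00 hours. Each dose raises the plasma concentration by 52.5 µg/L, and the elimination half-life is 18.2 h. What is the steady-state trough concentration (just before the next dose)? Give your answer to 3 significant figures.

128 µg/L

k = ln 2 / 18.2 = 0.03809 h⁻¹
Fraction remaining after one interval: e^(−kτ) = e^(−0.03809 × 9.00) = 0.7098
R = 1 / (1 − 0.7098) = 3.446
Css,max = 52.5 × 3.446 = 180.9 µg/L
Css,min = Css,max × e^(−kτ) = 180.9 × 0.7098 ≈ 128 µg/L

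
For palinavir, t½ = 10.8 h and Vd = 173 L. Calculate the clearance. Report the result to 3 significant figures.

11.1 L/h

k = ln 2 / t½ = ln 2 / 10.8 = 0.06418 h⁻¹
CL = k · V = 0.06418 × 173 ≈ 11.1 L/h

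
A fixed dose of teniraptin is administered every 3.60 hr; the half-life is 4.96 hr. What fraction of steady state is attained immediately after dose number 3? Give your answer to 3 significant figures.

0.779

k = ln 2 / 4.96 = 0.1397 hr⁻¹
f_n = 1 − e^(−nkτ) = 1 − e^(−3 × 0.1397 × 3.60) = 1 − e^(−1.509) = 1 − 0.2211 ≈ 0.779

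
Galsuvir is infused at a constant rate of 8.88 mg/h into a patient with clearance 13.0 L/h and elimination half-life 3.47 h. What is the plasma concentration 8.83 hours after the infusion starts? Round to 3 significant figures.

Css = rate / CL = 8.88 / 13.0 = 0.6831 µg/mL
k = ln 2 / 3.47 = 0.1998 h⁻¹
C(t) = Css (1 − e^(−kt)) = 0.6831 × (1 − e^(−1.764)) = 0.6831 × 0.8286 ≈ 0.566 µg/mL

0.566 µg/mL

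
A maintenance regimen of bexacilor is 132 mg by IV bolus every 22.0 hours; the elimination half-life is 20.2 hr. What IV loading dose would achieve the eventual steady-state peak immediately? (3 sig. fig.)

k = ln 2 / 20.2 = 0.03431 hr⁻¹
Accumulation ratio R = 1 / (1 − e^(−kτ)) = 1 / (1 − e^(−0.03431×22.0)) = 1 / (1 − 0.4701) = 1.887
Loading dose = maintenance dose × R = 132 × 1.887 ≈ 249 mg

249 mg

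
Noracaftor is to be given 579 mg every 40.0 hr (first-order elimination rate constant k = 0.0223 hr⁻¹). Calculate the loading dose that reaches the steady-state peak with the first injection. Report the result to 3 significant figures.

981 mg

Accumulation ratio R = 1 / (1 − e^(−kτ)) = 1 / (1 − e^(−0.02230×40.0)) = 1 / (1 − 0.4098) = 1.694
Loading dose = maintenance dose × R = 579 × 1.694 ≈ 981 mg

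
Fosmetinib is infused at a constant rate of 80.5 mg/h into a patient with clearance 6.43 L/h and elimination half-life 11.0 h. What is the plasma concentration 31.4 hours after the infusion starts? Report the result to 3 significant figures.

Css = rate / CL = 80.5 / 6.43 = 12.52 mg/L
k = ln 2 / 11.0 = 0.06301 h⁻¹
C(t) = Css (1 − e^(−kt)) = 12.52 × (1 − e^(−1.979)) = 12.52 × 0.8617 ≈ 10.8 mg/L

10.8 mg/L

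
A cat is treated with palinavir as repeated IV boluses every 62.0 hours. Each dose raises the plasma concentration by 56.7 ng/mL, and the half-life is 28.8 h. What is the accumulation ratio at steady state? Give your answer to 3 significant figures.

k = ln 2 / 28.8 = 0.02407 h⁻¹
Fraction remaining after one interval: e^(−kτ) = e^(−0.02407 × 62.0) = 0.2249
R = 1 / (1 − 0.2249) = 1 / 0.7751 ≈ 1.29

1.29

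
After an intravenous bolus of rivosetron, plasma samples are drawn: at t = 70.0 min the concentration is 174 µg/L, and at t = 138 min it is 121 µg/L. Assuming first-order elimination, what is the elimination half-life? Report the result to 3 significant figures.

130 minutes

k = ln(C₁/C₂) / (t₂ − t₁) = ln(174/121) / (138 − 70.0)
  = 0.3633 / 68.00 = 0.005342 min⁻¹
t½ = ln 2 / k = ln 2 / 0.005342 ≈ 130 minutes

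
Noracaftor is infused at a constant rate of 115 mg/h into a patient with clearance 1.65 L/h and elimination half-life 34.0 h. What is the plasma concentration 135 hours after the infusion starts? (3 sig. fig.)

65.3 µg/mL

Css = rate / CL = 115 / 1.65 = 69.70 µg/mL
k = ln 2 / 34.0 = 0.02039 h⁻¹
C(t) = Css (1 − e^(−kt)) = 69.70 × (1 − e^(−2.752)) = 69.70 × 0.9362 ≈ 65.3 µg/mL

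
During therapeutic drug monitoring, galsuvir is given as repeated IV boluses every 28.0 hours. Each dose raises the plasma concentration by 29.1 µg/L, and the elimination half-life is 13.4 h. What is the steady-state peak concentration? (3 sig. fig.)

38.0 µg/L

k = ln 2 / 13.4 = 0.05173 h⁻¹
Fraction remaining after one interval: e^(−kτ) = e^(−0.05173 × 28.0) = 0.2350
R = 1 / (1 − 0.2350) = 1.307
Css,max = 29.1 × 1.307 ≈ 38.0 µg/L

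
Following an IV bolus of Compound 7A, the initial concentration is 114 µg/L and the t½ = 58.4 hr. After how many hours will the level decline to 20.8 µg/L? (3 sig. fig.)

k = ln 2 / 58.4 = 0.01187 hr⁻¹
C(t) = C₀ e^(−kt)  ⇒  t = ln(C₀/C) / k
t = ln(114/20.8) / 0.01187 = 1.701 / 0.01187 ≈ 143 hours

143 hours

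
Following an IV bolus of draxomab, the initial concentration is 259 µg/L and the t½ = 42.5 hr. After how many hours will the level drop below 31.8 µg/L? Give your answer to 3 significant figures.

129 hours

k = ln 2 / 42.5 = 0.01631 hr⁻¹
C(t) = C₀ e^(−kt)  ⇒  t = ln(C₀/C) / k
t = ln(259/31.8) / 0.01631 = 2.097 / 0.01631 ≈ 129 hours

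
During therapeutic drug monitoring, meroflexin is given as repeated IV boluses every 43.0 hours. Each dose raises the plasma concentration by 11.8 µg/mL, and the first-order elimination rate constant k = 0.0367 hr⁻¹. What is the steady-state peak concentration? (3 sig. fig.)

14.9 µg/mL

Fraction remaining after one interval: e^(−kτ) = e^(−0.03670 × 43.0) = 0.2064
R = 1 / (1 − 0.2064) = 1.260
Css,max = 11.8 × 1.260 ≈ 14.9 µg/mL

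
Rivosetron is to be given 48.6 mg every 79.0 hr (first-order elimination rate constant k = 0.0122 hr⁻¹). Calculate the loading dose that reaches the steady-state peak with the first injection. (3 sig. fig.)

78.6 mg

Accumulation ratio R = 1 / (1 − e^(−kτ)) = 1 / (1 − e^(−0.01220×79.0)) = 1 / (1 − 0.3814) = 1.617
Loading dose = maintenance dose × R = 48.6 × 1.617 ≈ 78.6 mg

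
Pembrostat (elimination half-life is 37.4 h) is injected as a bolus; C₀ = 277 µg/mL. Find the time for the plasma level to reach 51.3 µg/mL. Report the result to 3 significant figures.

k = ln 2 / 37.4 = 0.01853 h⁻¹
C(t) = C₀ e^(−kt)  ⇒  t = ln(C₀/C) / k
t = ln(277/51.3) / 0.01853 = 1.686 / 0.01853 ≈ 91.0 hours

91.0 hours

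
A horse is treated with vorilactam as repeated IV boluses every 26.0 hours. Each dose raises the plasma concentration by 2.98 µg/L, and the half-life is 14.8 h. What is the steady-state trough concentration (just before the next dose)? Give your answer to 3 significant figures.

1.25 µg/L

k = ln 2 / 14.8 = 0.04683 h⁻¹
Fraction remaining after one interval: e^(−kτ) = e^(−0.04683 × 26.0) = 0.2959
R = 1 / (1 − 0.2959) = 1.420
Css,max = 2.98 × 1.420 = 4.232 µg/L
Css,min = Css,max × e^(−kτ) = 4.232 × 0.2959 ≈ 1.25 µg/L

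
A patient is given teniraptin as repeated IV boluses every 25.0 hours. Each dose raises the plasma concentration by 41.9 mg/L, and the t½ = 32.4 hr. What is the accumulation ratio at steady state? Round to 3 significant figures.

k = ln 2 / 32.4 = 0.02139 hr⁻¹
Fraction remaining after one interval: e^(−kτ) = e^(−0.02139 × 25.0) = 0.5858
R = 1 / (1 − 0.5858) = 1 / 0.4142 ≈ 2.41

2.41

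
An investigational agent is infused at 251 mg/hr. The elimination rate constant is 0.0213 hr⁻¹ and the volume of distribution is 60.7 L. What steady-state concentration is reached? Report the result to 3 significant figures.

194 µg/mL

CL = k · V = 0.0213 × 60.7 = 1.293 L/hr
Css = rate / CL = 251 / 1.293 ≈ 194 µg/mL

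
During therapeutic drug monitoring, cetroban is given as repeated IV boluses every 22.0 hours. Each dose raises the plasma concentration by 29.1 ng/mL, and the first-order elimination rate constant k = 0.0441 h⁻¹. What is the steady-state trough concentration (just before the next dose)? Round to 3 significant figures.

17.8 ng/mL

Fraction remaining after one interval: e^(−kτ) = e^(−0.04410 × 22.0) = 0.3790
R = 1 / (1 − 0.3790) = 1.610
Css,max = 29.1 × 1.610 = 46.86 ng/mL
Css,min = Css,max × e^(−kτ) = 46.86 × 0.3790 ≈ 17.8 ng/mL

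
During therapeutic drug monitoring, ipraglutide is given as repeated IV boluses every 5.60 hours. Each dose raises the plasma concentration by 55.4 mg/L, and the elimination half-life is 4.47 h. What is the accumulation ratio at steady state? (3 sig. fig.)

1.72

k = ln 2 / 4.47 = 0.1551 h⁻¹
Fraction remaining after one interval: e^(−kτ) = e^(−0.1551 × 5.60) = 0.4196
R = 1 / (1 − 0.4196) = 1 / 0.5804 ≈ 1.72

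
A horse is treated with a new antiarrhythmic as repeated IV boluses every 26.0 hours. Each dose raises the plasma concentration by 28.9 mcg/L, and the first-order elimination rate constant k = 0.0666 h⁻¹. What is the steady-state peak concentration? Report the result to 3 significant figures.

Fraction remaining after one interval: e^(−kτ) = e^(−0.06660 × 26.0) = 0.1770
R = 1 / (1 − 0.1770) = 1.215
Css,max = 28.9 × 1.215 ≈ 35.1 mcg/L

35.1 mcg/L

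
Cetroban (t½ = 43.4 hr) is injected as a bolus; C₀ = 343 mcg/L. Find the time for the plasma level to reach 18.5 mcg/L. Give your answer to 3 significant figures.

k = ln 2 / 43.4 = 0.01597 hr⁻¹
C(t) = C₀ e^(−kt)  ⇒  t = ln(C₀/C) / k
t = ln(343/18.5) / 0.01597 = 2.920 / 0.01597 ≈ 183 hours

183 hours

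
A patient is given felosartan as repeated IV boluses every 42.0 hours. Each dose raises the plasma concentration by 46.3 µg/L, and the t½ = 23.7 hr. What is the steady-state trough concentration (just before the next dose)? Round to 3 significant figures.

19.2 µg/L

k = ln 2 / 23.7 = 0.02925 hr⁻¹
Fraction remaining after one interval: e^(−kτ) = e^(−0.02925 × 42.0) = 0.2928
R = 1 / (1 − 0.2928) = 1.414
Css,max = 46.3 × 1.414 = 65.47 µg/L
Css,min = Css,max × e^(−kτ) = 65.47 × 0.2928 ≈ 19.2 µg/L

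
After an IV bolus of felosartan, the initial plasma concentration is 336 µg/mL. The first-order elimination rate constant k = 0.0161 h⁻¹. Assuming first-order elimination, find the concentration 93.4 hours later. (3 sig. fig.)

74.7 µg/mL

C(t) = C₀ e^(−kt) = 336 × e^(−0.01610 × 93.4) = 336 × e^(−1.504) = 336 × 0.2223 ≈ 74.7 µg/mL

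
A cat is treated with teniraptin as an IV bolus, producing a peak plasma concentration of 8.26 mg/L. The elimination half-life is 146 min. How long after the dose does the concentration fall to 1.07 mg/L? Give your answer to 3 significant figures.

430 minutes

k = ln 2 / 146 = 0.004748 min⁻¹
C(t) = C₀ e^(−kt)  ⇒  t = ln(C₀/C) / k
t = ln(8.26/1.07) / 0.004748 = 2.044 / 0.004748 ≈ 430 minutes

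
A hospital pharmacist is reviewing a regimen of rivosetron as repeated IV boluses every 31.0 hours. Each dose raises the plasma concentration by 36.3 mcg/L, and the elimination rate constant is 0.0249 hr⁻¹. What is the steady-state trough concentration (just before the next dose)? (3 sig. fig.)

31.2 mcg/L

Fraction remaining after one interval: e^(−kτ) = e^(−0.02490 × 31.0) = 0.4621
R = 1 / (1 − 0.4621) = 1.859
Css,max = 36.3 × 1.859 = 67.49 mcg/L
Css,min = Css,max × e^(−kτ) = 67.49 × 0.4621 ≈ 31.2 mcg/L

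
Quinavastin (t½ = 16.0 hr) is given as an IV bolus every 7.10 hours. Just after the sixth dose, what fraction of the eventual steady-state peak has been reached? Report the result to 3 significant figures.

k = ln 2 / 16.0 = 0.04332 hr⁻¹
f_n = 1 − e^(−nkτ) = 1 − e^(−6 × 0.04332 × 7.10) = 1 − e^(−1.846) = 1 − 0.1579 ≈ 0.842

0.842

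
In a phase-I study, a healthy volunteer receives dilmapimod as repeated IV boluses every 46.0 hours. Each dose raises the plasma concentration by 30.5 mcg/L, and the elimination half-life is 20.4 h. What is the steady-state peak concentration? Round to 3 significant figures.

38.6 mcg/L

k = ln 2 / 20.4 = 0.03398 h⁻¹
Fraction remaining after one interval: e^(−kτ) = e^(−0.03398 × 46.0) = 0.2095
R = 1 / (1 − 0.2095) = 1.265
Css,max = 30.5 × 1.265 ≈ 38.6 mcg/L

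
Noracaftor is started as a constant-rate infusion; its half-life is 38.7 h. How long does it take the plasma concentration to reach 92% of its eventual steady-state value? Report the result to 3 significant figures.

141 hours

k = ln 2 / 38.7 = 0.01791 h⁻¹
f = 1 − e^(−kt)  ⇒  t = −ln(1 − f) / k
t = −ln(1 − 0.92) / 0.01791 = 2.526 / 0.01791 ≈ 141 hours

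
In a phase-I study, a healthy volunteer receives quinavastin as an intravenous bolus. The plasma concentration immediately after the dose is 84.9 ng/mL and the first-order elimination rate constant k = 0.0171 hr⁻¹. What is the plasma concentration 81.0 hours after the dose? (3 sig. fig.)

C(t) = C₀ e^(−kt) = 84.9 × e^(−0.01710 × 81.0) = 84.9 × e^(−1.385) = 84.9 × 0.2503 ≈ 21.3 ng/mL

21.3 ng/mL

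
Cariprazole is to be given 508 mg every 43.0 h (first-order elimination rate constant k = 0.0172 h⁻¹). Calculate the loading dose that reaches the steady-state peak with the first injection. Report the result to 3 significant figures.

Accumulation ratio R = 1 / (1 − e^(−kτ)) = 1 / (1 − e^(−0.01720×43.0)) = 1 / (1 − 0.4773) = 1.913
Loading dose = maintenance dose × R = 508 × 1.913 ≈ 972 mg

972 mg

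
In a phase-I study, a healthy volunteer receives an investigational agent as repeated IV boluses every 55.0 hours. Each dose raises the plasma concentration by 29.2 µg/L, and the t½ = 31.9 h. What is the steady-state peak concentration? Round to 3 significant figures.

41.9 µg/L

k = ln 2 / 31.9 = 0.02173 h⁻¹
Fraction remaining after one interval: e^(−kτ) = e^(−0.02173 × 55.0) = 0.3027
R = 1 / (1 − 0.3027) = 1.434
Css,max = 29.2 × 1.434 ≈ 41.9 µg/L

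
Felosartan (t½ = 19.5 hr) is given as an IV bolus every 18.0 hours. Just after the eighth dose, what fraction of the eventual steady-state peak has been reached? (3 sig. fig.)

0.994

k = ln 2 / 19.5 = 0.03555 hr⁻¹
f_n = 1 − e^(−nkτ) = 1 − e^(−8 × 0.03555 × 18.0) = 1 − e^(−5.119) = 1 − 0.005984 ≈ 0.994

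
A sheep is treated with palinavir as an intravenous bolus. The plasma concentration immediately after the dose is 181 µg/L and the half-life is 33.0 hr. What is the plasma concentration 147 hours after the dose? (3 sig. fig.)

k = ln 2 / 33.0 = 0.02100 hr⁻¹
C(t) = C₀ e^(−kt) = 181 × e^(−0.02100 × 147) = 181 × e^(−3.088) = 181 × 0.04561 ≈ 8.26 µg/L

8.26 µg/L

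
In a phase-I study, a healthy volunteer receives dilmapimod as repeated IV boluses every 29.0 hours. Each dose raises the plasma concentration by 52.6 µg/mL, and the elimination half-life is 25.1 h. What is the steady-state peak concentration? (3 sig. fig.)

95.5 µg/mL

k = ln 2 / 25.1 = 0.02762 h⁻¹
Fraction remaining after one interval: e^(−kτ) = e^(−0.02762 × 29.0) = 0.4489
R = 1 / (1 − 0.4489) = 1.815
Css,max = 52.6 × 1.815 ≈ 95.5 µg/mL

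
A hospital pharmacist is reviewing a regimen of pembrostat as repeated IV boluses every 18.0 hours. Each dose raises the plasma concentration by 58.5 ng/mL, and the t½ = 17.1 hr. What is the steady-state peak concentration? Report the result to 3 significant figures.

k = ln 2 / 17.1 = 0.04053 hr⁻¹
Fraction remaining after one interval: e^(−kτ) = e^(−0.04053 × 18.0) = 0.4821
R = 1 / (1 − 0.4821) = 1.931
Css,max = 58.5 × 1.931 ≈ 113 ng/mL

113 ng/mL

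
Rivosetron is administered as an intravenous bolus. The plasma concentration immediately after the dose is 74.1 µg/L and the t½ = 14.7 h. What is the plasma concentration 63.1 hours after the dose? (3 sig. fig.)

k = ln 2 / 14.7 = 0.04715 h⁻¹
63.1 h is 4.293 half-lives, so C = 74.1 × (1/2)^4.293 = 74.1 × 0.05103 ≈ 3.78 µg/L

3.78 µg/L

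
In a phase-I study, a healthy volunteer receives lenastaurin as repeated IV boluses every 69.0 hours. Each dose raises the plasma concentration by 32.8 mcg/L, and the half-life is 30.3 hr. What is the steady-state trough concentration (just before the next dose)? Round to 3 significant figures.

8.53 mcg/L

k = ln 2 / 30.3 = 0.02288 hr⁻¹
Fraction remaining after one interval: e^(−kτ) = e^(−0.02288 × 69.0) = 0.2063
R = 1 / (1 − 0.2063) = 1.260
Css,max = 32.8 × 1.260 = 41.33 mcg/L
Css,min = Css,max × e^(−kτ) = 41.33 × 0.2063 ≈ 8.53 mcg/L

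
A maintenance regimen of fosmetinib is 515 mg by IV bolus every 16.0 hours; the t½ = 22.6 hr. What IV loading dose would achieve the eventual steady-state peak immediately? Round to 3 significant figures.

k = ln 2 / 22.6 = 0.03067 hr⁻¹
Accumulation ratio R = 1 / (1 − e^(−kτ)) = 1 / (1 − e^(−0.03067×16.0)) = 1 / (1 − 0.6122) = 2.579
Loading dose = maintenance dose × R = 515 × 2.579 ≈ 1330 mg

1330 mg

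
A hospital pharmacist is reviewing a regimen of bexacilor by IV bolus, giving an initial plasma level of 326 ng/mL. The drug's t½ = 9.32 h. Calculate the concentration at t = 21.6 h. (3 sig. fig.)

k = ln 2 / 9.32 = 0.07437 h⁻¹
C(t) = C₀ e^(−kt) = 326 × e^(−0.07437 × 21.6) = 326 × e^(−1.606) = 326 × 0.2006 ≈ 65.4 ng/mL

65.4 ng/mL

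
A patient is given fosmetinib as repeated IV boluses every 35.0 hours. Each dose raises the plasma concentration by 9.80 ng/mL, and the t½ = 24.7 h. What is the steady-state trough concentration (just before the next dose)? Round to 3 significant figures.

k = ln 2 / 24.7 = 0.02806 h⁻¹
Fraction remaining after one interval: e^(−kτ) = e^(−0.02806 × 35.0) = 0.3745
R = 1 / (1 − 0.3745) = 1.599
Css,max = 9.80 × 1.599 = 15.67 ng/mL
Css,min = Css,max × e^(−kτ) = 15.67 × 0.3745 ≈ 5.87 ng/mL

5.87 ng/mL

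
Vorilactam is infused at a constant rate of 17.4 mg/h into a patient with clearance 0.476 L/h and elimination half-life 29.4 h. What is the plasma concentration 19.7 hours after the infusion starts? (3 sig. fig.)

13.6 mg/L

Css = rate / CL = 17.4 / 0.476 = 36.55 mg/L
k = ln 2 / 29.4 = 0.02358 h⁻¹
C(t) = Css (1 − e^(−kt)) = 36.55 × (1 − e^(−0.4645)) = 36.55 × 0.3715 ≈ 13.6 mg/L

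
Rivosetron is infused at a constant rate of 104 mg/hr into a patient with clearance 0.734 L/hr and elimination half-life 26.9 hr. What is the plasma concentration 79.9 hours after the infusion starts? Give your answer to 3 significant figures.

Css = rate / CL = 104 / 0.734 = 141.7 µg/mL
k = ln 2 / 26.9 = 0.02577 hr⁻¹
C(t) = Css (1 − e^(−kt)) = 141.7 × (1 − e^(−2.059)) = 141.7 × 0.8724 ≈ 124 µg/mL

124 µg/mL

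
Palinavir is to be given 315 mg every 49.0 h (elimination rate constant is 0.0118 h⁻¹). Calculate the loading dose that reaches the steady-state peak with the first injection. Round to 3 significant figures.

Accumulation ratio R = 1 / (1 − e^(−kτ)) = 1 / (1 − e^(−0.01180×49.0)) = 1 / (1 − 0.5609) = 2.277
Loading dose = maintenance dose × R = 315 × 2.277 ≈ 717 mg

717 mg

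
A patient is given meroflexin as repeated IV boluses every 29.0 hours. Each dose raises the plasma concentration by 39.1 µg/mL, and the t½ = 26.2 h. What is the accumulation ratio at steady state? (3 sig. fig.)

1.87

k = ln 2 / 26.2 = 0.02646 h⁻¹
Fraction remaining after one interval: e^(−kτ) = e^(−0.02646 × 29.0) = 0.4643
R = 1 / (1 − 0.4643) = 1 / 0.5357 ≈ 1.87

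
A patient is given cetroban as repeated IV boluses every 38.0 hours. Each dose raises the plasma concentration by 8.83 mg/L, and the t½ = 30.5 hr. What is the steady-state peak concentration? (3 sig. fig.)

15.3 mg/L

k = ln 2 / 30.5 = 0.02273 hr⁻¹
Fraction remaining after one interval: e^(−kτ) = e^(−0.02273 × 38.0) = 0.4216
R = 1 / (1 − 0.4216) = 1.729
Css,max = 8.83 × 1.729 ≈ 15.3 mg/L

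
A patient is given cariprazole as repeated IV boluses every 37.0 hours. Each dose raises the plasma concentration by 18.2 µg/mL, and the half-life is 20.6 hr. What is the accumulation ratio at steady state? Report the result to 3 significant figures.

1.40

k = ln 2 / 20.6 = 0.03365 hr⁻¹
Fraction remaining after one interval: e^(−kτ) = e^(−0.03365 × 37.0) = 0.2879
R = 1 / (1 − 0.2879) = 1 / 0.7121 ≈ 1.40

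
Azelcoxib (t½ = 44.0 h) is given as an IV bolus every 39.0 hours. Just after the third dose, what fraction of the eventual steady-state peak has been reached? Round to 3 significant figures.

k = ln 2 / 44.0 = 0.01575 h⁻¹
f_n = 1 − e^(−nkτ) = 1 − e^(−3 × 0.01575 × 39.0) = 1 − e^(−1.843) = 1 − 0.1583 ≈ 0.842

0.842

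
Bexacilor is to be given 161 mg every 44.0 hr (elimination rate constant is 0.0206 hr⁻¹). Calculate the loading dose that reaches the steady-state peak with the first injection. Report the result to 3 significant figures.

Accumulation ratio R = 1 / (1 − e^(−kτ)) = 1 / (1 − e^(−0.02060×44.0)) = 1 / (1 − 0.4040) = 1.678
Loading dose = maintenance dose × R = 161 × 1.678 ≈ 270 mg

270 mg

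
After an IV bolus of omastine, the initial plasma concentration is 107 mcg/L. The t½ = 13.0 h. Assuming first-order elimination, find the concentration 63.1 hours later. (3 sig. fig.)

3.70 mcg/L

k = ln 2 / 13.0 = 0.05332 h⁻¹
C(t) = C₀ e^(−kt) = 107 × e^(−0.05332 × 63.1) = 107 × e^(−3.364) = 107 × 0.03458 ≈ 3.70 mcg/L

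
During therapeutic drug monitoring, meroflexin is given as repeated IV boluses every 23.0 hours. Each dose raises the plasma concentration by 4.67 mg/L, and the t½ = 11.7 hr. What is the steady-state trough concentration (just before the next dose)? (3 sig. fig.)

1.61 mg/L

k = ln 2 / 11.7 = 0.05924 hr⁻¹
Fraction remaining after one interval: e^(−kτ) = e^(−0.05924 × 23.0) = 0.2560
R = 1 / (1 − 0.2560) = 1.344
Css,max = 4.67 × 1.344 = 6.277 mg/L
Css,min = Css,max × e^(−kτ) = 6.277 × 0.2560 ≈ 1.61 mg/L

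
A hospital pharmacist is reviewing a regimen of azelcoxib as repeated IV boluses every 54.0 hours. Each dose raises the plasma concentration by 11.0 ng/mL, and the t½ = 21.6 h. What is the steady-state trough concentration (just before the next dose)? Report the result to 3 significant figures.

2.36 ng/mL

k = ln 2 / 21.6 = 0.03209 h⁻¹
Fraction remaining after one interval: e^(−kτ) = e^(−0.03209 × 54.0) = 0.1768
R = 1 / (1 − 0.1768) = 1.215
Css,max = 11.0 × 1.215 = 13.36 ng/mL
Css,min = Css,max × e^(−kτ) = 13.36 × 0.1768 ≈ 2.36 ng/mL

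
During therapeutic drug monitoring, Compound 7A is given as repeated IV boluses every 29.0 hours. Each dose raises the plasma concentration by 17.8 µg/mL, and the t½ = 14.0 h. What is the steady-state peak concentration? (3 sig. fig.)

k = ln 2 / 14.0 = 0.04951 h⁻¹
Fraction remaining after one interval: e^(−kτ) = e^(−0.04951 × 29.0) = 0.2379
R = 1 / (1 − 0.2379) = 1.312
Css,max = 17.8 × 1.312 ≈ 23.4 µg/mL

23.4 µg/mL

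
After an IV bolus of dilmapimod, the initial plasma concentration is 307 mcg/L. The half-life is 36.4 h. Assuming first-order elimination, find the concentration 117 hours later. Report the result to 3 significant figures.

k = ln 2 / 36.4 = 0.01904 h⁻¹
C(t) = C₀ e^(−kt) = 307 × e^(−0.01904 × 117) = 307 × e^(−2.228) = 307 × 0.1077 ≈ 33.1 mcg/L

33.1 mcg/L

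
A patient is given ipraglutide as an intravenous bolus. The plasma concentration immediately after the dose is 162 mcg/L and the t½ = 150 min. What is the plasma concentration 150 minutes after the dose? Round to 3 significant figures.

k = ln 2 / 150 = 0.004621 min⁻¹
C(t) = C₀ e^(−kt) = 162 × e^(−0.004621 × 150) = 162 × e^(−0.6931) = 162 × 0.5000 ≈ 81.0 mcg/L

81.0 mcg/L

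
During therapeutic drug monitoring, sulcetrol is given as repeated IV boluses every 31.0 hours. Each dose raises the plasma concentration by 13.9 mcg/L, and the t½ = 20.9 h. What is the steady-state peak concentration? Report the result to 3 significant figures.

k = ln 2 / 20.9 = 0.03316 h⁻¹
Fraction remaining after one interval: e^(−kτ) = e^(−0.03316 × 31.0) = 0.3577
R = 1 / (1 − 0.3577) = 1.557
Css,max = 13.9 × 1.557 ≈ 21.6 mcg/L

21.6 mcg/L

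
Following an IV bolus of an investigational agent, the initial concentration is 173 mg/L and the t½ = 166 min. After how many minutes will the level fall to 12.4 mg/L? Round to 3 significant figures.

631 minutes

k = ln 2 / 166 = 0.004176 min⁻¹
C(t) = C₀ e^(−kt)  ⇒  t = ln(C₀/C) / k
t = ln(173/12.4) / 0.004176 = 2.636 / 0.004176 ≈ 631 minutes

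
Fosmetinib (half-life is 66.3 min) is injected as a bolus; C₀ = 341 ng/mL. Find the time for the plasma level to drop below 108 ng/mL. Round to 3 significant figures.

k = ln 2 / 66.3 = 0.01045 min⁻¹
C(t) = C₀ e^(−kt)  ⇒  t = ln(C₀/C) / k
t = ln(341/108) / 0.01045 = 1.150 / 0.01045 ≈ 110 minutes

110 minutes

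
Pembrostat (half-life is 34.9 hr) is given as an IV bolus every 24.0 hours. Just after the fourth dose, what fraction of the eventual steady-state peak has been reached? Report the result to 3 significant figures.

0.851

k = ln 2 / 34.9 = 0.01986 hr⁻¹
f_n = 1 − e^(−nkτ) = 1 − e^(−4 × 0.01986 × 24.0) = 1 − e^(−1.907) = 1 − 0.1486 ≈ 0.851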